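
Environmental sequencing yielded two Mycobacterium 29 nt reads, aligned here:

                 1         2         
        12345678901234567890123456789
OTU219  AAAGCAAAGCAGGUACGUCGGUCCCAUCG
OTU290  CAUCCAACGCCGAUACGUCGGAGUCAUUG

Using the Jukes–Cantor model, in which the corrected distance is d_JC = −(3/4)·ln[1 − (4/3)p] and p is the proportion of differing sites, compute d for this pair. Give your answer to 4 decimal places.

0.4618

The sequences differ at positions 1 (A/C), 3 (A/U), 4 (G/C), 8 (A/C), 11 (A/C), 13 (G/A), 22 (U/A), 23 (C/G), 24 (C/U), 28 (C/U).
p = 10/29 = 0.344828.
d = −0.75 · ln(1 − (4/3)·0.344828) = −0.75 · ln(0.540229) = −0.75 · (-0.615762) = 0.4618.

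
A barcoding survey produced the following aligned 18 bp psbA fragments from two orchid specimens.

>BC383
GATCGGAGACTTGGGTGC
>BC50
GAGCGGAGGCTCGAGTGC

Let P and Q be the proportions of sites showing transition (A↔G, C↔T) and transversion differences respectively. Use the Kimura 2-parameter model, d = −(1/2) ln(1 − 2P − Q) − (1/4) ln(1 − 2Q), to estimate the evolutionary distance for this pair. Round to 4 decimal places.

0.2757

Mismatches occur at site 3 (T→G, transversion), site 9 (A→G, transition), site 12 (T→C, transition), site 14 (G→A, transition).
Of the 4 differences, 3 transitions and 1 transversion over 18 sites: P = 3/18 = 0.166667, Q = 1/18 = 0.055556.
d = −0.5·ln(0.611110) − 0.25·ln(0.888888) = −0.5·(-0.492478) − 0.25·(-0.117784) = 0.2757.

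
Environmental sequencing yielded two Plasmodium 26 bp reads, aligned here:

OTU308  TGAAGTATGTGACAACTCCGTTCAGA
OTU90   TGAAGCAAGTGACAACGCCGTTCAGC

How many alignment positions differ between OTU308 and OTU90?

4

Differing sites — 6:T/C; 8:T/A; 17:T/G; 26:A/C.
That gives 4 mismatches out of 26 aligned sites, so the Hamming distance is 4.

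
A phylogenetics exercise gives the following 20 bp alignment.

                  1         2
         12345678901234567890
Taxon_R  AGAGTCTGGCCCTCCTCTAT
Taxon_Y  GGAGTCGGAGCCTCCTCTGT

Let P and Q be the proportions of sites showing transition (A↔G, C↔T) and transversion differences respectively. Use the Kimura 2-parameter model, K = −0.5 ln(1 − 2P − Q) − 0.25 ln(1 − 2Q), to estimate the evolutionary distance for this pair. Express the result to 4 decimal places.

0.3112

The sequences differ at positions 1 (A/G, transition), 7 (T/G, transversion), 9 (G/A, transition), 10 (C/G, transversion), 19 (A/G, transition).
Of the 5 differences, 3 transitions and 2 transversions over 20 sites: P = 3/20 = 0.150000, Q = 2/20 = 0.100000.
d = −0.5·ln(0.600000) − 0.25·ln(0.800000) = −0.5·(-0.510826) − 0.25·(-0.223144) = 0.3112.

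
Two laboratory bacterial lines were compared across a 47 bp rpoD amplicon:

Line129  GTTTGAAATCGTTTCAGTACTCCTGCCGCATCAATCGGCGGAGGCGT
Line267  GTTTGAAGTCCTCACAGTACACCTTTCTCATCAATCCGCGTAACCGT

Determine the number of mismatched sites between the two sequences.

12

Mismatches occur at site 8 (A→G), site 11 (G→C), site 13 (T→C), site 14 (T→A), site 21 (T→A), site 25 (G→T), site 26 (C→T), site 28 (G→T), site 37 (G→C), site 41 (G→T), site 43 (G→A), site 44 (G→C).
That gives 12 mismatches out of 47 aligned sites, so the Hamming distance is 12.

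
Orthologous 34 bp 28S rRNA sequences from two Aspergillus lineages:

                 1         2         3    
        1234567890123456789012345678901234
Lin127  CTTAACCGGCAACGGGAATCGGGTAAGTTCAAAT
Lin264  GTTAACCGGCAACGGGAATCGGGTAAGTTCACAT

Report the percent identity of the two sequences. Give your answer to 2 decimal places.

94.12%

The sequences differ at positions 1 (C/G), 32 (A/C).
32 of the 34 sites match, so the percent identity is 32/34 × 100 = 94.12%.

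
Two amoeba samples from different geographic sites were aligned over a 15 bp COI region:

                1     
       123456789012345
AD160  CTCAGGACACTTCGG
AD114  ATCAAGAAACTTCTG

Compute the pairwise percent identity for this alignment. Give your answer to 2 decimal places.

Mismatches occur at site 1 (C↔A), site 5 (G↔A), site 8 (C↔A), site 14 (G↔T).
11 of the 15 sites match, so the percent identity is 11/15 × 100 = 73.33%.

73.33%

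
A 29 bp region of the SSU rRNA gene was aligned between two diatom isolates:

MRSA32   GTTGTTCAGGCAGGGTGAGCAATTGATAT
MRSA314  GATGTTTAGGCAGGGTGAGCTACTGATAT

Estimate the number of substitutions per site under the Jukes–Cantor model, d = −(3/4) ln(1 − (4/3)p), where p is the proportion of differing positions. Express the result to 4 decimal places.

0.1524

Differing sites — 2:T/A; 7:C/T; 21:A/T; 23:T/C.
p = 4/29 = 0.137931.
d = −0.75 · ln(1 − (4/3)·0.137931) = −0.75 · ln(0.816092) = −0.75 · (-0.203228) = 0.1524.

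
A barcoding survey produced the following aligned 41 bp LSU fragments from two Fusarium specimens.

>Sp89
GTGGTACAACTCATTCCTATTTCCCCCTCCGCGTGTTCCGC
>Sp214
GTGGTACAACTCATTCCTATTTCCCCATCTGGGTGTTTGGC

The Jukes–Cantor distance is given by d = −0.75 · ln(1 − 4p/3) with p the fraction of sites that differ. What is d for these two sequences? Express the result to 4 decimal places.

Differing sites — 27:C/A; 30:C/T; 32:C/G; 38:C/T; 39:C/G.
p = 5/41 = 0.121951.
d = −0.75 · ln(1 − (4/3)·0.121951) = −0.75 · ln(0.837399) = −0.75 · (-0.177455) = 0.1331.

0.1331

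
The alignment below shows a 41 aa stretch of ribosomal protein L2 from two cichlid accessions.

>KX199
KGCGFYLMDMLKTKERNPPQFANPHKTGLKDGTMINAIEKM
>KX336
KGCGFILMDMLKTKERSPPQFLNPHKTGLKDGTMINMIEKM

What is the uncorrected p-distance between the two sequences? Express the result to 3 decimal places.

Mismatches occur at site 6 (Y→I), site 17 (N→S), site 22 (A→L), site 37 (A→M).
There are 4 differences over 41 sites, so p = 4/41 = 0.098.

0.098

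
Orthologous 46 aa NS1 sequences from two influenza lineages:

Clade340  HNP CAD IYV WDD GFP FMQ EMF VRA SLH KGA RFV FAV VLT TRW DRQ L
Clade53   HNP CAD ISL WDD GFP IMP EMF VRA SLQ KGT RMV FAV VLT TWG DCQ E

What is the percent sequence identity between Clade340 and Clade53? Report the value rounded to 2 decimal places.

76.09%

Mismatches occur at site 8 (Y↔S), site 9 (V↔L), site 16 (F↔I), site 18 (Q↔P), site 27 (H↔Q), site 30 (A↔T), site 32 (F↔M), site 41 (R↔W), site 42 (W↔G), site 44 (R↔C), site 46 (L↔E).
35 of the 46 sites match, so the percent identity is 35/46 × 100 = 76.09%.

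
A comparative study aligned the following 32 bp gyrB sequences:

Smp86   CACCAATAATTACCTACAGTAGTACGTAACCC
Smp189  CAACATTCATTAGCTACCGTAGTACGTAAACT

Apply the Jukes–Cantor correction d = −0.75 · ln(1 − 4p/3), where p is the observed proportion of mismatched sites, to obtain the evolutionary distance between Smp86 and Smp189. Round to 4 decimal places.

Differing sites — 3:C/A; 6:A/T; 8:A/C; 13:C/G; 18:A/C; 30:C/A; 32:C/T.
p = 7/32 = 0.218750.
d = −0.75 · ln(1 − (4/3)·0.218750) = −0.75 · ln(0.708333) = −0.75 · (-0.344841) = 0.2586.

0.2586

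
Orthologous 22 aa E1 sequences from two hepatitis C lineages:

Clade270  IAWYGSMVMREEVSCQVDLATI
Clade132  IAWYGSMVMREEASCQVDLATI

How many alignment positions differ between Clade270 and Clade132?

1

The sequences differ at position 13 (V/A).
That gives 1 mismatch out of 22 aligned sites, so the Hamming distance is 1.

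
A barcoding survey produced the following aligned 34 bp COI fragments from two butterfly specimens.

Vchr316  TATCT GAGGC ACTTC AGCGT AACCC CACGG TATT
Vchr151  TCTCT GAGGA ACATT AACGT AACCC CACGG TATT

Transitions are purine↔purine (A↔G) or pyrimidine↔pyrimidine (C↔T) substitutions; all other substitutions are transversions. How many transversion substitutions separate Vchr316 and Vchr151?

3

The sequences differ at positions 2 (A/C, transversion), 10 (C/A, transversion), 13 (T/A, transversion), 15 (C/T, transition), 17 (G/A, transition).
Of the 5 differences, 2 transitions and 3 transversions, so the answer is 3.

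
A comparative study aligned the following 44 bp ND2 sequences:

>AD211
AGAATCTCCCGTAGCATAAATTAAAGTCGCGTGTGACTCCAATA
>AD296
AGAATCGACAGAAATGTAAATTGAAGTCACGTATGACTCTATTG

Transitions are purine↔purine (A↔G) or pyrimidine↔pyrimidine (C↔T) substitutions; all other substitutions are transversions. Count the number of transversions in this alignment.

5

Differing sites — 7:T/G (Tv); 8:C/A (Tv); 10:C/A (Tv); 12:T/A (Tv); 14:G/A (Ti); 15:C/T (Ti); 16:A/G (Ti); 23:A/G (Ti); 29:G/A (Ti); 33:G/A (Ti); 40:C/T (Ti); 42:A/T (Tv); 44:A/G (Ti).
Of the 13 differences, 8 transitions and 5 transversions, so the answer is 5.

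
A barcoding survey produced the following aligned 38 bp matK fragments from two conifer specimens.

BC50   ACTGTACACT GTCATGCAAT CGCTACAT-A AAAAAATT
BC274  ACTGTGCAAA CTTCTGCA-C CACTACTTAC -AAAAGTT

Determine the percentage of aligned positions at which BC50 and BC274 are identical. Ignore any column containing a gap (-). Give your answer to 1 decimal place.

Excluding the 3 gap columns leaves 35 comparable sites.
Mismatches occur at site 6 (A→G), site 9 (C→A), site 10 (T→A), site 11 (G→C), site 13 (C→T), site 14 (A→C), site 20 (T→C), site 22 (G→A), site 27 (A→T), site 30 (A→C), site 36 (A→G).
24 of the 35 comparable sites match, so the percent identity is 24/35 × 100 = 68.6%.

68.6%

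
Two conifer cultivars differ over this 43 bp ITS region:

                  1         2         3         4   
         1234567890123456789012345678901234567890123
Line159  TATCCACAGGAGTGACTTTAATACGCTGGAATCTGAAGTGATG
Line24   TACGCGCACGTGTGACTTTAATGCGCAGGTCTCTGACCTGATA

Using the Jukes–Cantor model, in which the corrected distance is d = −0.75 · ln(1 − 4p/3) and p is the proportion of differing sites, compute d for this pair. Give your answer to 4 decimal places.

0.3490

Mismatches occur at site 3 (T↔C), site 4 (C↔G), site 6 (A↔G), site 9 (G↔C), site 11 (A↔T), site 23 (A↔G), site 27 (T↔A), site 30 (A↔T), site 31 (A↔C), site 37 (A↔C), site 38 (G↔C), site 43 (G↔A).
p = 12/43 = 0.279070.
d = −0.75 · ln(1 − (4/3)·0.279070) = −0.75 · ln(0.627907) = −0.75 · (-0.465363) = 0.3490.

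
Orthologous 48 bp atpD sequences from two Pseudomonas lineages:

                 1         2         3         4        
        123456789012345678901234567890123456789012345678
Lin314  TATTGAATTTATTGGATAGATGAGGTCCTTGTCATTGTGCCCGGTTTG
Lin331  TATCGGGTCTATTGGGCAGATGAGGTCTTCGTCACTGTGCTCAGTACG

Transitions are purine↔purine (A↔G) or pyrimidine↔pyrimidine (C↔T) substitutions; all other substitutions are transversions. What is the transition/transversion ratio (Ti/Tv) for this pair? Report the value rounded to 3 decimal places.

Mismatches occur at site 4 (T/C, transition), site 6 (A/G, transition), site 7 (A/G, transition), site 9 (T/C, transition), site 16 (A/G, transition), site 17 (T/C, transition), site 28 (C/T, transition), site 30 (T/C, transition), site 35 (T/C, transition), site 41 (C/T, transition), site 43 (G/A, transition), site 46 (T/A, transversion), site 47 (T/C, transition).
Of the 13 differences, 12 transitions and 1 transversion, so Ti/Tv = 12/1 = 12.000.

12.000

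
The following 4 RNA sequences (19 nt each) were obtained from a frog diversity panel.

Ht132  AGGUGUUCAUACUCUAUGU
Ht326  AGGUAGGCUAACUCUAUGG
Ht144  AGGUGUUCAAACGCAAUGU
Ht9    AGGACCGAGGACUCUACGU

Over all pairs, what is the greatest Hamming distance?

10

Pairwise Hamming distances:
  Ht132 vs Ht326: 6
  Ht132 vs Ht144: 3
  Ht132 vs Ht9: 8
  Ht326 vs Ht144: 7
  Ht326 vs Ht9: 8
  Ht144 vs Ht9: 10
The largest is 10, between Ht144 and Ht9.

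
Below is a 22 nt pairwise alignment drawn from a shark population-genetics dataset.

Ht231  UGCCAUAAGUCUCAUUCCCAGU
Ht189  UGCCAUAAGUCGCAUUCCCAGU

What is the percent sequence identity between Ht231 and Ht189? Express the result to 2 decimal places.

95.45%

A single mismatch occurs at site 12 (U↔G).
21 of the 22 sites match, so the percent identity is 21/22 × 100 = 95.45%.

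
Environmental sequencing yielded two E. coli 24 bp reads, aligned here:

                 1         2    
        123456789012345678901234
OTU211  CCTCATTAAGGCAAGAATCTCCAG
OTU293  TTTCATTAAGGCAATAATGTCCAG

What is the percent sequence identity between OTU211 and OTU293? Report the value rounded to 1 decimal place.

Mismatches occur at site 1 (C↔T), site 2 (C↔T), site 15 (G↔T), site 19 (C↔G).
20 of the 24 sites match, so the percent identity is 20/24 × 100 = 83.3%.

83.3%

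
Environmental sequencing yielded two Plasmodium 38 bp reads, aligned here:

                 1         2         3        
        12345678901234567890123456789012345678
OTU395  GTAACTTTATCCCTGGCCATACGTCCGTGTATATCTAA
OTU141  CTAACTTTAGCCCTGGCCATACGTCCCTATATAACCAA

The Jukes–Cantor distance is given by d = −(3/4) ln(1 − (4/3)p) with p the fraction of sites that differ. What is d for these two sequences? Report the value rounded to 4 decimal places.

0.1773

Differing sites — 1:G/C; 10:T/G; 27:G/C; 29:G/A; 34:T/A; 36:T/C.
p = 6/38 = 0.157895.
d = −0.75 · ln(1 − (4/3)·0.157895) = −0.75 · ln(0.789473) = −0.75 · (-0.236390) = 0.1773.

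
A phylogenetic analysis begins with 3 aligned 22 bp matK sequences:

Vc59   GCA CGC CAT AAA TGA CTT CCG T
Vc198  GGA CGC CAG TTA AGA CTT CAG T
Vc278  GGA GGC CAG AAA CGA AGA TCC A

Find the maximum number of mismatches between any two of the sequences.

Pairwise Hamming distances:
  Vc59 vs Vc198: 6
  Vc59 vs Vc278: 10
  Vc198 vs Vc278: 11
The largest is 11, between Vc198 and Vc278.

11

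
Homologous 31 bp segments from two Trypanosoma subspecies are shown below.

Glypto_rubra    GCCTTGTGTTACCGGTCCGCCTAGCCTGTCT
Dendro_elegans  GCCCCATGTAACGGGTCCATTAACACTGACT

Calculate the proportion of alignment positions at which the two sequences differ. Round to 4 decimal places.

Differing sites — 4:T/C; 5:T/C; 6:G/A; 10:T/A; 13:C/G; 19:G/A; 20:C/T; 21:C/T; 22:T/A; 24:G/C; 25:C/A; 29:T/A.
There are 12 differences over 31 sites, so p = 12/31 = 0.3871.

0.3871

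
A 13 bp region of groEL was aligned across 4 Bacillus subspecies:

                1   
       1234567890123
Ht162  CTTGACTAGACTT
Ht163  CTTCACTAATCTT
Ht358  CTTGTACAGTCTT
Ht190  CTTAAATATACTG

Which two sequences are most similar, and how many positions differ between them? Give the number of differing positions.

Pairwise Hamming distances:
  Ht162 vs Ht163: 3
  Ht162 vs Ht358: 4
  Ht162 vs Ht190: 4
  Ht163 vs Ht358: 5
  Ht163 vs Ht190: 5
  Ht358 vs Ht190: 6
The smallest is 3, between Ht162 and Ht163.

3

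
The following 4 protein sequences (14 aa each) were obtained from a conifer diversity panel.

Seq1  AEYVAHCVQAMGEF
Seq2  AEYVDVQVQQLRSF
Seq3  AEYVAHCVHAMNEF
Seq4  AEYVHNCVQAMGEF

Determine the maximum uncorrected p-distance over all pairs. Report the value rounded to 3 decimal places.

0.571

Pairwise Hamming distances:
  Seq1 vs Seq2: 7
  Seq1 vs Seq3: 2
  Seq1 vs Seq4: 2
  Seq2 vs Seq3: 8
  Seq2 vs Seq4: 7
  Seq3 vs Seq4: 4
The largest is 8 mismatches, between Seq2 and Seq3; p = 8/14 = 0.571.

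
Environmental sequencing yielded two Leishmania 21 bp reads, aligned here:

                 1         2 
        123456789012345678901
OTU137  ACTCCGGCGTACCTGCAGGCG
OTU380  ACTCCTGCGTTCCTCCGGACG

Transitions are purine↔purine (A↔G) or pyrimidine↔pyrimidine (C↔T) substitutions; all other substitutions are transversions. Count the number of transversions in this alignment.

3

Differing sites — 6:G/T (Tv); 11:A/T (Tv); 15:G/C (Tv); 17:A/G (Ti); 19:G/A (Ti).
Of the 5 differences, 2 transitions and 3 transversions, so the answer is 3.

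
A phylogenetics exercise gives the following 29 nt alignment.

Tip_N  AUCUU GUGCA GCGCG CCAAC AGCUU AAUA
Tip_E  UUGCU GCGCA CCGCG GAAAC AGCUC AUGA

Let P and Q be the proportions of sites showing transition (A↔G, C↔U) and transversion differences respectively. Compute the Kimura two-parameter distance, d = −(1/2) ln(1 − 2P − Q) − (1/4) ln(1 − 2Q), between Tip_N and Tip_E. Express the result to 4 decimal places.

0.4622

Mismatches occur at site 1 (A↔U, transversion), site 3 (C↔G, transversion), site 4 (U↔C, transition), site 7 (U↔C, transition), site 11 (G↔C, transversion), site 16 (C↔G, transversion), site 17 (C↔A, transversion), site 25 (U↔C, transition), site 27 (A↔U, transversion), site 28 (U↔G, transversion).
Of the 10 differences, 3 transitions and 7 transversions over 29 sites: P = 3/29 = 0.103448, Q = 7/29 = 0.241379.
d = −0.5·ln(0.551725) − 0.25·ln(0.517242) = −0.5·(-0.594706) − 0.25·(-0.659244) = 0.4622.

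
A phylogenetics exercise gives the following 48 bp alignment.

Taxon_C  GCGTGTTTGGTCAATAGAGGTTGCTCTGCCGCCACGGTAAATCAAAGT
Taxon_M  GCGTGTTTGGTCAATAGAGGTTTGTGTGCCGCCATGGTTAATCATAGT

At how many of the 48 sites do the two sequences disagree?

6

The sequences differ at positions 23 (G/T), 24 (C/G), 26 (C/G), 35 (C/T), 39 (A/T), 45 (A/T).
That gives 6 mismatches out of 48 aligned sites, so the Hamming distance is 6.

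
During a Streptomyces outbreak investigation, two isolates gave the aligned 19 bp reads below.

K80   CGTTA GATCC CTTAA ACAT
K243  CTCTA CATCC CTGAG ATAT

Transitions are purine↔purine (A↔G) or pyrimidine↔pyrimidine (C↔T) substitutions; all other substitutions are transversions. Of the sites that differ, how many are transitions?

3

Mismatches occur at site 2 (G→T, transversion), site 3 (T→C, transition), site 6 (G→C, transversion), site 13 (T→G, transversion), site 15 (A→G, transition), site 17 (C→T, transition).
Of the 6 differences, 3 transitions and 3 transversions, so the answer is 3.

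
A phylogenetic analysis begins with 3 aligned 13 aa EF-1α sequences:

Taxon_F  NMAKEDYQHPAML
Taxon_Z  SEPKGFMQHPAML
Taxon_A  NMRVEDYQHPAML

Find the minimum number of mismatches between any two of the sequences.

2

Pairwise Hamming distances:
  Taxon_F vs Taxon_Z: 6
  Taxon_F vs Taxon_A: 2
  Taxon_Z vs Taxon_A: 7
The smallest is 2, between Taxon_F and Taxon_A.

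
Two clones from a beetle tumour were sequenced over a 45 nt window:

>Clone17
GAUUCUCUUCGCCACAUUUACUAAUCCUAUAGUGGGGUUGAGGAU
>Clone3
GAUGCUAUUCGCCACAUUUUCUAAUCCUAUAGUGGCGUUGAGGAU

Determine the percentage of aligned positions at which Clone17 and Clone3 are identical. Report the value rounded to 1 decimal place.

The sequences differ at positions 4 (U/G), 7 (C/A), 20 (A/U), 36 (G/C).
41 of the 45 sites match, so the percent identity is 41/45 × 100 = 91.1%.

91.1%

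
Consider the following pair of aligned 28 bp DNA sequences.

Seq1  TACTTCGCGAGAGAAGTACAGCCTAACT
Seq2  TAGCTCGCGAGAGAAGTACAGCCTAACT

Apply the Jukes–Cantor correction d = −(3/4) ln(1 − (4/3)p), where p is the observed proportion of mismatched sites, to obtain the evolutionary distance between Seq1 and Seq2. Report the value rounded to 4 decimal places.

Mismatches occur at site 3 (C→G), site 4 (T→C).
p = 2/28 = 0.071429.
d = −0.75 · ln(1 − (4/3)·0.071429) = −0.75 · ln(0.904761) = −0.75 · (-0.100084) = 0.0751.

0.0751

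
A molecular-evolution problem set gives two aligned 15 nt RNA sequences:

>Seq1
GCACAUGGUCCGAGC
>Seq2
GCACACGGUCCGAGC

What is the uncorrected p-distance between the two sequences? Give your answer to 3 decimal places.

0.067

Differing sites — 6:U/C.
There are 1 differences over 15 sites, so p = 1/15 = 0.067.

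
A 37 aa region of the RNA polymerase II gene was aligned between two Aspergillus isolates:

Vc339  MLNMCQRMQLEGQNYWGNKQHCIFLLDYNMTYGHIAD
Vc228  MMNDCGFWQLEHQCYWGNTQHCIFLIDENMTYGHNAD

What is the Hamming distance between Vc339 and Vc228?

Mismatches occur at site 2 (L→M), site 4 (M→D), site 6 (Q→G), site 7 (R→F), site 8 (M→W), site 12 (G→H), site 14 (N→C), site 19 (K→T), site 26 (L→I), site 28 (Y→E), site 35 (I→N).
That gives 11 mismatches out of 37 aligned sites, so the Hamming distance is 11.

11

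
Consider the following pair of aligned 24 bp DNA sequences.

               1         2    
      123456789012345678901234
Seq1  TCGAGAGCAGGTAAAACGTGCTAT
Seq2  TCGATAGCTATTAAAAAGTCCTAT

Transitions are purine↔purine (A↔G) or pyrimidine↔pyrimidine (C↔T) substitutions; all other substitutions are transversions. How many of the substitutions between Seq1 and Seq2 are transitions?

1

The sequences differ at positions 5 (G/T, transversion), 9 (A/T, transversion), 10 (G/A, transition), 11 (G/T, transversion), 17 (C/A, transversion), 20 (G/C, transversion).
Of the 6 differences, 1 transition and 5 transversions, so the answer is 1.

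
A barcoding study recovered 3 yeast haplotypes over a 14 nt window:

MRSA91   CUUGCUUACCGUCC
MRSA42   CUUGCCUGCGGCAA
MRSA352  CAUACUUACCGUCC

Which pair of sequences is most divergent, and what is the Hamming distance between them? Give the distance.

8

Pairwise Hamming distances:
  MRSA91 vs MRSA42: 6
  MRSA91 vs MRSA352: 2
  MRSA42 vs MRSA352: 8
The largest is 8, between MRSA42 and MRSA352.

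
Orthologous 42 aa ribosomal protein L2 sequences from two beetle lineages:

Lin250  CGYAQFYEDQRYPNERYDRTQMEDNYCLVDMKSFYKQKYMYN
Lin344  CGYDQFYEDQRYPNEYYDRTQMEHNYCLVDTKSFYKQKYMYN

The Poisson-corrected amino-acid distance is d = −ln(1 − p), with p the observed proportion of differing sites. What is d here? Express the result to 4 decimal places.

The sequences differ at positions 4 (A/D), 16 (R/Y), 24 (D/H), 31 (M/T).
p = 4/42 = 0.095238.
d = −ln(1 − 0.095238) = −ln(0.904762) = 0.1001.

0.1001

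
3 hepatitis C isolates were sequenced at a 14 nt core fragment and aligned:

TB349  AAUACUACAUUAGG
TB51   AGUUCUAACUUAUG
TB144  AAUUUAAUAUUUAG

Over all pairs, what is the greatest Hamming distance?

7

Pairwise Hamming distances:
  TB349 vs TB51: 5
  TB349 vs TB144: 6
  TB51 vs TB144: 7
The largest is 7, between TB51 and TB144.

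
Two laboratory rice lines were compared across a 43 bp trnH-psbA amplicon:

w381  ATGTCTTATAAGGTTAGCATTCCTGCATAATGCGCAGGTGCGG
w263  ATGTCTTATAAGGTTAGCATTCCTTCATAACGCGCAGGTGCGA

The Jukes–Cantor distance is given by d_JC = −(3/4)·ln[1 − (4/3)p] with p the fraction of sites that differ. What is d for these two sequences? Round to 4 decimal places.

The sequences differ at positions 25 (G/T), 31 (T/C), 43 (G/A).
p = 3/43 = 0.069767.
d = −0.75 · ln(1 − (4/3)·0.069767) = −0.75 · ln(0.906977) = −0.75 · (-0.097638) = 0.0732.

0.0732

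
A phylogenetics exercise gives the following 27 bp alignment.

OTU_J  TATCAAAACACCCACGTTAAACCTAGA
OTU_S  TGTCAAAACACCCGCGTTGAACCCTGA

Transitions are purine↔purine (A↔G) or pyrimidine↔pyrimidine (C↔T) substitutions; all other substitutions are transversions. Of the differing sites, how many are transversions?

Differing sites — 2:A/G (Ti); 14:A/G (Ti); 19:A/G (Ti); 24:T/C (Ti); 25:A/T (Tv).
Of the 5 differences, 4 transitions and 1 transversion, so the answer is 1.

1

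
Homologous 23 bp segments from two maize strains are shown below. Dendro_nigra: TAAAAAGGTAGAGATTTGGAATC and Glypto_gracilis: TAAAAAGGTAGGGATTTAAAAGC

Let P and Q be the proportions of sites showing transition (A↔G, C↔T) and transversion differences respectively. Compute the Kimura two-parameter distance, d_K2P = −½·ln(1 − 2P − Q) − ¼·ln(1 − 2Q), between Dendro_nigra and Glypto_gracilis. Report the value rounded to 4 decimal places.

The sequences differ at positions 12 (A/G, transition), 18 (G/A, transition), 19 (G/A, transition), 22 (T/G, transversion).
Of the 4 differences, 3 transitions and 1 transversion over 23 sites: P = 3/23 = 0.130435, Q = 1/23 = 0.043478.
d = −0.5·ln(0.695652) − 0.25·ln(0.913044) = −0.5·(-0.362906) − 0.25·(-0.090971) = 0.2042.

0.2042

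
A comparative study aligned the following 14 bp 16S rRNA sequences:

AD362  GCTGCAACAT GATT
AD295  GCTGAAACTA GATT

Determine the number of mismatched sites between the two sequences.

3

Differing sites — 5:C/A; 9:A/T; 10:T/A.
That gives 3 mismatches out of 14 aligned sites, so the Hamming distance is 3.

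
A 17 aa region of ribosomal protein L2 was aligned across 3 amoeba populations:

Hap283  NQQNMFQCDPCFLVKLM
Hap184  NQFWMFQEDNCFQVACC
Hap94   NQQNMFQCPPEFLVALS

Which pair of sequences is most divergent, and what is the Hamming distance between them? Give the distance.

9

Pairwise Hamming distances:
  Hap283 vs Hap184: 8
  Hap283 vs Hap94: 4
  Hap184 vs Hap94: 9
The largest is 9, between Hap184 and Hap94.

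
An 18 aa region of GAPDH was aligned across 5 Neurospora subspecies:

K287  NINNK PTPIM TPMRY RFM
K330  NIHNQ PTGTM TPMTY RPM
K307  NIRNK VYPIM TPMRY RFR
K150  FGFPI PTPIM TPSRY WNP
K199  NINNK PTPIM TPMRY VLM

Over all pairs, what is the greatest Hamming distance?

12

Pairwise Hamming distances:
  K287 vs K330: 6
  K287 vs K307: 4
  K287 vs K150: 9
  K287 vs K199: 2
  K330 vs K307: 9
  K330 vs K150: 12
  K330 vs K199: 7
  K307 vs K150: 11
  K307 vs K199: 6
  K150 vs K199: 9
The largest is 12, between K330 and K150.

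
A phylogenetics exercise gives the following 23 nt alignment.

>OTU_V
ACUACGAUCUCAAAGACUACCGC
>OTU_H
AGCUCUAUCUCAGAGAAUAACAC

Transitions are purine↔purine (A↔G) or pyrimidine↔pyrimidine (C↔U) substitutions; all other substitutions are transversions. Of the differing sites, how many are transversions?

Mismatches occur at site 2 (C/G, transversion), site 3 (U/C, transition), site 4 (A/U, transversion), site 6 (G/U, transversion), site 13 (A/G, transition), site 17 (C/A, transversion), site 20 (C/A, transversion), site 22 (G/A, transition).
Of the 8 differences, 3 transitions and 5 transversions, so the answer is 5.

5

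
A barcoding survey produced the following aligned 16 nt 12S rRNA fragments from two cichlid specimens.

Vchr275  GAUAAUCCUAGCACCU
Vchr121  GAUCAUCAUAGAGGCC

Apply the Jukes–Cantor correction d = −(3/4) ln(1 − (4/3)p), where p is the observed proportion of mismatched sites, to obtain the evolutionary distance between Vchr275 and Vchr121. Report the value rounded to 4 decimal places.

The sequences differ at positions 4 (A/C), 8 (C/A), 12 (C/A), 13 (A/G), 14 (C/G), 16 (U/C).
p = 6/16 = 0.375000.
d = −0.75 · ln(1 − (4/3)·0.375000) = −0.75 · ln(0.500000) = −0.75 · (-0.693147) = 0.5199.

0.5199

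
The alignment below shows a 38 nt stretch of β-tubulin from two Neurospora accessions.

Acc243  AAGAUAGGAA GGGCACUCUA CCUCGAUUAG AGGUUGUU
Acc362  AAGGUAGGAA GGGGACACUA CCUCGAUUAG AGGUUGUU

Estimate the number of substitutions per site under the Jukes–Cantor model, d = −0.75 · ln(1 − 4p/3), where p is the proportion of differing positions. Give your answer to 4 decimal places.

Differing sites — 4:A/G; 14:C/G; 17:U/A.
p = 3/38 = 0.078947.
d = −0.75 · ln(1 − (4/3)·0.078947) = −0.75 · ln(0.894737) = −0.75 · (-0.111225) = 0.0834.

0.0834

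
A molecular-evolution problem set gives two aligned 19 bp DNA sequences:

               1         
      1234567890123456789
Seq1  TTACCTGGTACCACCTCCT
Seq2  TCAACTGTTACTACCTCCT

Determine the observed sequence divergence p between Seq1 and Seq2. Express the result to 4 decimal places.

Differing sites — 2:T/C; 4:C/A; 8:G/T; 12:C/T.
There are 4 differences over 19 sites, so p = 4/19 = 0.2105.

0.2105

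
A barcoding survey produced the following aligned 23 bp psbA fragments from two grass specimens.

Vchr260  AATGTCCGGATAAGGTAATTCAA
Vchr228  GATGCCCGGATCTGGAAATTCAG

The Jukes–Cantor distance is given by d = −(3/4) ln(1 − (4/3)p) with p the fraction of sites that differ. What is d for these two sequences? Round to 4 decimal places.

Mismatches occur at site 1 (A↔G), site 5 (T↔C), site 12 (A↔C), site 13 (A↔T), site 16 (T↔A), site 23 (A↔G).
p = 6/23 = 0.260870.
d = −0.75 · ln(1 − (4/3)·0.260870) = −0.75 · ln(0.652173) = −0.75 · (-0.427445) = 0.3206.

0.3206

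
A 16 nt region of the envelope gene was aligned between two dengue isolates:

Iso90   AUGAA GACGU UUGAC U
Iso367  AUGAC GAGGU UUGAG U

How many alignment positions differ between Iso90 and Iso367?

Differing sites — 5:A/C; 8:C/G; 15:C/G.
That gives 3 mismatches out of 16 aligned sites, so the Hamming distance is 3.

3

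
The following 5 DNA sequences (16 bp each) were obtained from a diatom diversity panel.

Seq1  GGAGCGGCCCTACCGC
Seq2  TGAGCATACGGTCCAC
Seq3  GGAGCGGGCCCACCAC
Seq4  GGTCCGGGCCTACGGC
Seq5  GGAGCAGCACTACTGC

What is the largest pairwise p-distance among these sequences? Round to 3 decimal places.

Pairwise Hamming distances:
  Seq1 vs Seq2: 8
  Seq1 vs Seq3: 3
  Seq1 vs Seq4: 4
  Seq1 vs Seq5: 3
  Seq2 vs Seq3: 7
  Seq2 vs Seq4: 11
  Seq2 vs Seq5: 9
  Seq3 vs Seq4: 5
  Seq3 vs Seq5: 6
  Seq4 vs Seq5: 6
The largest is 11 mismatches, between Seq2 and Seq4; p = 11/16 = 0.688.

0.688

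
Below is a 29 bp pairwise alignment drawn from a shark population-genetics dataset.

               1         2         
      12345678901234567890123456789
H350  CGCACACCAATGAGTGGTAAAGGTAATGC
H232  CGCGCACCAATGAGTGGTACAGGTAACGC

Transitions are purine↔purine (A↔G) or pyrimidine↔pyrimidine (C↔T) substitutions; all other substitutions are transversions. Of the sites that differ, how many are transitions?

2

Mismatches occur at site 4 (A→G, transition), site 20 (A→C, transversion), site 27 (T→C, transition).
Of the 3 differences, 2 transitions and 1 transversion, so the answer is 2.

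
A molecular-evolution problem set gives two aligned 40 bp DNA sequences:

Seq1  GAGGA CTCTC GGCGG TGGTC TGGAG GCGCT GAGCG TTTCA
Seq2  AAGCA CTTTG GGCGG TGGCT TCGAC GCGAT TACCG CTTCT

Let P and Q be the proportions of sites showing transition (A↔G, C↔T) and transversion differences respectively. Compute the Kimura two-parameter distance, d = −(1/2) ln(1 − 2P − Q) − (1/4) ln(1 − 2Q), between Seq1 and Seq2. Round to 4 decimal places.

The sequences differ at positions 1 (G/A, transition), 4 (G/C, transversion), 8 (C/T, transition), 10 (C/G, transversion), 19 (T/C, transition), 20 (C/T, transition), 22 (G/C, transversion), 25 (G/C, transversion), 29 (C/A, transversion), 31 (G/T, transversion), 33 (G/C, transversion), 36 (T/C, transition), 40 (A/T, transversion).
Of the 13 differences, 5 transitions and 8 transversions over 40 sites: P = 5/40 = 0.125000, Q = 8/40 = 0.200000.
d = −0.5·ln(0.550000) − 0.25·ln(0.600000) = −0.5·(-0.597837) − 0.25·(-0.510826) = 0.4266.

0.4266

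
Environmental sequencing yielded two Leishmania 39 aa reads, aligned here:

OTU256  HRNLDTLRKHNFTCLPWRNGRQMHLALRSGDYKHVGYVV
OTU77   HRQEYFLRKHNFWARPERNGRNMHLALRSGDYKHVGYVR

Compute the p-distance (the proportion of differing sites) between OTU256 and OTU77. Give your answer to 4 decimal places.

Mismatches occur at site 3 (N→Q), site 4 (L→E), site 5 (D→Y), site 6 (T→F), site 13 (T→W), site 14 (C→A), site 15 (L→R), site 17 (W→E), site 22 (Q→N), site 39 (V→R).
There are 10 differences over 39 sites, so p = 10/39 = 0.2564.

0.2564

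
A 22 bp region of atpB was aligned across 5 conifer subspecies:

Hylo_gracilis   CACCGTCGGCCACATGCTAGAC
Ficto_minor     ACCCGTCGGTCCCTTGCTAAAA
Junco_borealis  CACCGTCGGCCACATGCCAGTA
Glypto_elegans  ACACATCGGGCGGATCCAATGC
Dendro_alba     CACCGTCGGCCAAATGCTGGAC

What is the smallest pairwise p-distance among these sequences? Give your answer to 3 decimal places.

0.091

Pairwise Hamming distances:
  Hylo_gracilis vs Ficto_minor: 7
  Hylo_gracilis vs Junco_borealis: 3
  Hylo_gracilis vs Glypto_elegans: 11
  Hylo_gracilis vs Dendro_alba: 2
  Ficto_minor vs Junco_borealis: 8
  Ficto_minor vs Glypto_elegans: 11
  Ficto_minor vs Dendro_alba: 9
  Junco_borealis vs Glypto_elegans: 12
  Junco_borealis vs Dendro_alba: 5
  Glypto_elegans vs Dendro_alba: 12
The smallest is 2 mismatches, between Hylo_gracilis and Dendro_alba; p = 2/22 = 0.091.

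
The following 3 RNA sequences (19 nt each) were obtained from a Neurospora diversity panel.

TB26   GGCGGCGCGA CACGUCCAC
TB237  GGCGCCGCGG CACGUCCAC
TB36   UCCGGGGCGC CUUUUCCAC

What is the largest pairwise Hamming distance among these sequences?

8

Pairwise Hamming distances:
  TB26 vs TB237: 2
  TB26 vs TB36: 7
  TB237 vs TB36: 8
The largest is 8, between TB237 and TB36.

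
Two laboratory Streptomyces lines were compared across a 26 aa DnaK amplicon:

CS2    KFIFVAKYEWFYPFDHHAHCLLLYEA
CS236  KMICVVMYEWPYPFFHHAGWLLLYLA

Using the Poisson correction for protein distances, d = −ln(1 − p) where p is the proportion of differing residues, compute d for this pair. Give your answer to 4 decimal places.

0.4249

Differing sites — 2:F/M; 4:F/C; 6:A/V; 7:K/M; 11:F/P; 15:D/F; 19:H/G; 20:C/W; 25:E/L.
p = 9/26 = 0.346154.
d = −ln(1 − 0.346154) = −ln(0.653846) = 0.4249.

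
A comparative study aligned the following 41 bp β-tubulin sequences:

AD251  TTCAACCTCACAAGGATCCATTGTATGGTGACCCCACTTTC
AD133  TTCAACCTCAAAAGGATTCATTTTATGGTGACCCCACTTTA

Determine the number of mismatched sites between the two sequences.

4

The sequences differ at positions 11 (C/A), 18 (C/T), 23 (G/T), 41 (C/A).
That gives 4 mismatches out of 41 aligned sites, so the Hamming distance is 4.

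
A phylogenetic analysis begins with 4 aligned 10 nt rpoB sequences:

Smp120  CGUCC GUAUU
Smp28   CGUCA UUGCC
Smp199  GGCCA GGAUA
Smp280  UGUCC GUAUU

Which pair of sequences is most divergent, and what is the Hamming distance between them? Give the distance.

7

Pairwise Hamming distances:
  Smp120 vs Smp28: 5
  Smp120 vs Smp199: 5
  Smp120 vs Smp280: 1
  Smp28 vs Smp199: 7
  Smp28 vs Smp280: 6
  Smp199 vs Smp280: 5
The largest is 7, between Smp28 and Smp199.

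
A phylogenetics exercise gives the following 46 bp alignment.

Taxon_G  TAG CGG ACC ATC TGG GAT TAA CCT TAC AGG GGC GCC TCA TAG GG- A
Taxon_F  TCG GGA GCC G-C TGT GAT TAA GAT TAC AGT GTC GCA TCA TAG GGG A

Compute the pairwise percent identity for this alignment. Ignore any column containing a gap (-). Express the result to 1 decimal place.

Excluding the 2 gap columns leaves 44 comparable sites.
The sequences differ at positions 2 (A/C), 4 (C/G), 6 (G/A), 7 (A/G), 10 (A/G), 15 (G/T), 22 (C/G), 23 (C/A), 30 (G/T), 32 (G/T), 36 (C/A).
33 of the 44 comparable sites match, so the percent identity is 33/44 × 100 = 75.0%.

75.0%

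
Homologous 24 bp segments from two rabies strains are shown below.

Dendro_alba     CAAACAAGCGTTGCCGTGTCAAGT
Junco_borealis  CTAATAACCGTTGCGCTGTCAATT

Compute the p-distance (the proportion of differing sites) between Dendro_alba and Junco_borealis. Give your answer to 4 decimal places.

The sequences differ at positions 2 (A/T), 5 (C/T), 8 (G/C), 15 (C/G), 16 (G/C), 23 (G/T).
There are 6 differences over 24 sites, so p = 6/24 = 0.2500.

0.2500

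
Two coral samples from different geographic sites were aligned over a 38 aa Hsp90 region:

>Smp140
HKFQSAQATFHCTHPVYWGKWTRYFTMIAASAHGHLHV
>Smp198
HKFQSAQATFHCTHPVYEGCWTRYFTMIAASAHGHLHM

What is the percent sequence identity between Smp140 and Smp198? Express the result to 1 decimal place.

92.1%

The sequences differ at positions 18 (W/E), 20 (K/C), 38 (V/M).
35 of the 38 sites match, so the percent identity is 35/38 × 100 = 92.1%.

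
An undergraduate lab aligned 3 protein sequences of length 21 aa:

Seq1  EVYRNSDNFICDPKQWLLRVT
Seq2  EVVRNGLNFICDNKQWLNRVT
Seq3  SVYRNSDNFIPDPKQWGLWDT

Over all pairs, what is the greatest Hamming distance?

10

Pairwise Hamming distances:
  Seq1 vs Seq2: 5
  Seq1 vs Seq3: 5
  Seq2 vs Seq3: 10
The largest is 10, between Seq2 and Seq3.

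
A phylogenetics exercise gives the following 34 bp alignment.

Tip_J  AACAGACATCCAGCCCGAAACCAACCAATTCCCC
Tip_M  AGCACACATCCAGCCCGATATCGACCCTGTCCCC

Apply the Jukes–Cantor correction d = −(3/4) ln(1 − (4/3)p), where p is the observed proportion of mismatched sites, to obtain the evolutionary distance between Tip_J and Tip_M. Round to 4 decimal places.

0.2824

Mismatches occur at site 2 (A→G), site 5 (G→C), site 19 (A→T), site 21 (C→T), site 23 (A→G), site 27 (A→C), site 28 (A→T), site 29 (T→G).
p = 8/34 = 0.235294.
d = −0.75 · ln(1 − (4/3)·0.235294) = −0.75 · ln(0.686275) = −0.75 · (-0.376477) = 0.2824.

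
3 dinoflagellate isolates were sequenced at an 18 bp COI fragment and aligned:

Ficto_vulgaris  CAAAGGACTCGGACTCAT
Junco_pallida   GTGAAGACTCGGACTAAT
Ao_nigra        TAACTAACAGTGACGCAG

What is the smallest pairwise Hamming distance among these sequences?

Pairwise Hamming distances:
  Ficto_vulgaris vs Junco_pallida: 5
  Ficto_vulgaris vs Ao_nigra: 9
  Junco_pallida vs Ao_nigra: 12
The smallest is 5, between Ficto_vulgaris and Junco_pallida.

5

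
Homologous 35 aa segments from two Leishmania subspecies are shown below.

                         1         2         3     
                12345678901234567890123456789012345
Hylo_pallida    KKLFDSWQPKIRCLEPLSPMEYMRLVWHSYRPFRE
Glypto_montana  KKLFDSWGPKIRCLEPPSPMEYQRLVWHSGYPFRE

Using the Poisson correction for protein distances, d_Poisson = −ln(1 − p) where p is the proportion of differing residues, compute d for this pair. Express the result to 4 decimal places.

The sequences differ at positions 8 (Q/G), 17 (L/P), 23 (M/Q), 30 (Y/G), 31 (R/Y).
p = 5/35 = 0.142857.
d = −ln(1 − 0.142857) = −ln(0.857143) = 0.1542.

0.1542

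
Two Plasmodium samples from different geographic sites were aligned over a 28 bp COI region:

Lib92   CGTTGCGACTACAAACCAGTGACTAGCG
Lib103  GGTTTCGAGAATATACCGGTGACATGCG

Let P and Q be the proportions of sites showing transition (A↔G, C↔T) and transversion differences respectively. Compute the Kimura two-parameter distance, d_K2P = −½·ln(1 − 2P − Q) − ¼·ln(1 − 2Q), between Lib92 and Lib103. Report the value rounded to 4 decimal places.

0.4228

Differing sites — 1:C/G (Tv); 5:G/T (Tv); 9:C/G (Tv); 10:T/A (Tv); 12:C/T (Ti); 14:A/T (Tv); 18:A/G (Ti); 24:T/A (Tv); 25:A/T (Tv).
Of the 9 differences, 2 transitions and 7 transversions over 28 sites: P = 2/28 = 0.071429, Q = 7/28 = 0.250000.
d = −0.5·ln(0.607142) − 0.25·ln(0.500000) = −0.5·(-0.498993) − 0.25·(-0.693147) = 0.4228.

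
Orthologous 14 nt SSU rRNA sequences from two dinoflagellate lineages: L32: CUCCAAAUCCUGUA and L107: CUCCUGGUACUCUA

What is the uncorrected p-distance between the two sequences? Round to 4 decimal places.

0.3571

Mismatches occur at site 5 (A/U), site 6 (A/G), site 7 (A/G), site 9 (C/A), site 12 (G/C).
There are 5 differences over 14 sites, so p = 5/14 = 0.3571.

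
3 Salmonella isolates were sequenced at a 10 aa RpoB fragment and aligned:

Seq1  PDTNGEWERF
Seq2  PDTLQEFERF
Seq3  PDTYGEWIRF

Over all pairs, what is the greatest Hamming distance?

Pairwise Hamming distances:
  Seq1 vs Seq2: 3
  Seq1 vs Seq3: 2
  Seq2 vs Seq3: 4
The largest is 4, between Seq2 and Seq3.

4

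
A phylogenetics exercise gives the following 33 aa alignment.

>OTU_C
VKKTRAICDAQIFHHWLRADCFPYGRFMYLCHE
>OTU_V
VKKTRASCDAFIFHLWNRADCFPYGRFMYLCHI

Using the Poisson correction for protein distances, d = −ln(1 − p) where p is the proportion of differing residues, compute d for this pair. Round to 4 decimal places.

Differing sites — 7:I/S; 11:Q/F; 15:H/L; 17:L/N; 33:E/I.
p = 5/33 = 0.151515.
d = −ln(1 − 0.151515) = −ln(0.848485) = 0.1643.

0.1643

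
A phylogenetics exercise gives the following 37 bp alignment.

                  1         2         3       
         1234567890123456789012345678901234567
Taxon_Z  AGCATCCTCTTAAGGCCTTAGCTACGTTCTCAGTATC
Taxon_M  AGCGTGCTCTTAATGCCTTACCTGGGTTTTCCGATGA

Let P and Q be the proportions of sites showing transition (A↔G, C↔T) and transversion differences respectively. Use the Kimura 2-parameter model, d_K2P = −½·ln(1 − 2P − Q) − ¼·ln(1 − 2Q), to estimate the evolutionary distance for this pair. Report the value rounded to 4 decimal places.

The sequences differ at positions 4 (A/G, transition), 6 (C/G, transversion), 14 (G/T, transversion), 21 (G/C, transversion), 24 (A/G, transition), 25 (C/G, transversion), 29 (C/T, transition), 32 (A/C, transversion), 34 (T/A, transversion), 35 (A/T, transversion), 36 (T/G, transversion), 37 (C/A, transversion).
Of the 12 differences, 3 transitions and 9 transversions over 37 sites: P = 3/37 = 0.081081, Q = 9/37 = 0.243243.
d = −0.5·ln(0.594595) − 0.25·ln(0.513514) = −0.5·(-0.519875) − 0.25·(-0.666478) = 0.4266.

0.4266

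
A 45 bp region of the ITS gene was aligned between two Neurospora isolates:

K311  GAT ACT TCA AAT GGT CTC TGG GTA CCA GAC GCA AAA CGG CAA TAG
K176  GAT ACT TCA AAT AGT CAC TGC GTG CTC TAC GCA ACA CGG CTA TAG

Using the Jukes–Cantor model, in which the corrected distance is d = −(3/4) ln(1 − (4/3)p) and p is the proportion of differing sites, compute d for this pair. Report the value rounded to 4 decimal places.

Mismatches occur at site 13 (G/A), site 17 (T/A), site 21 (G/C), site 24 (A/G), site 26 (C/T), site 27 (A/C), site 28 (G/T), site 35 (A/C), site 41 (A/T).
p = 9/45 = 0.200000.
d = −0.75 · ln(1 − (4/3)·0.200000) = −0.75 · ln(0.733333) = −0.75 · (-0.310155) = 0.2326.

0.2326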